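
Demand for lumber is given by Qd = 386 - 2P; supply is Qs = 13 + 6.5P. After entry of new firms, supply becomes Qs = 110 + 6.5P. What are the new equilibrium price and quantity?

P' = 552/17, Q' = 5458/17

Original equilibrium: P* = 746/17, Q* = 5070/17.
New equilibrium: 386 - 2P = 110 + 6.5P, so 276 = 8.5P and P' = 552/17; Q' = 386 − 2(552/17) = 5458/17.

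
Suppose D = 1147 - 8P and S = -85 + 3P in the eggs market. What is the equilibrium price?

P* = 112

Set D = S: 1147 - 8P = -85 + 3P.
1232 = 11P, so P* = 112.
Q* = 1147 − 8(112) = 251.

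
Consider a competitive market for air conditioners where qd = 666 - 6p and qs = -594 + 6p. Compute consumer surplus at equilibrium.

Equilibrium: 666 - 6p = -594 + 6p gives p* = 105, q* = 36.
Demand choke price (qd = 0): p = 111.
CS = ½(111 − 105)(36) = 108.

Consumer surplus = 108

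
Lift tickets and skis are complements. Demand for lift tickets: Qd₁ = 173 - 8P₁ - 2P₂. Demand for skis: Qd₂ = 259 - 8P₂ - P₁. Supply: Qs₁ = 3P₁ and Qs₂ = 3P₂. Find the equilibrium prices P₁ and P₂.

P₁ = 1385/119, P₂ = 2676/119

Market 1: 173 - 8P₁ - 2P₂ = 3P₁ → 11P₁ + 2P₂ = 173.
Market 2: 11P₂ + P₁ = 259.
Eliminating P₂: 11×(1) − 2×(2) gives 119P₁ = 1385, so P₁ = 1385/119.
Back-substitute into (2): P₂ = (259 − 1×1385/119) / 11 = 2676/119.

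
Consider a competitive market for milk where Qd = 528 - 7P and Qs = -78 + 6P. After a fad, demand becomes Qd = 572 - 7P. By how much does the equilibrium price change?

ΔP = 44/13

Original equilibrium: P* = 606/13, Q* = 2622/13.
New equilibrium: 572 - 7P = -78 + 6P, so 650 = 13P and P' = 50; Q' = 572 − 7(50) = 222.
Change in price: 50 − 606/13 = 44/13.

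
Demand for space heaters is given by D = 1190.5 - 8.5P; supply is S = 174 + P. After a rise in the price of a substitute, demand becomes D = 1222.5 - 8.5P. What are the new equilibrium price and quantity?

P' = 2097/19, Q' = 5403/19

Original equilibrium: P* = 107, Q* = 281.
New equilibrium: 1222.5 - 8.5P = 174 + P, so 1048.5 = 9.5P and P' = 2097/19; Q' = 1222.5 − 8.5(2097/19) = 5403/19.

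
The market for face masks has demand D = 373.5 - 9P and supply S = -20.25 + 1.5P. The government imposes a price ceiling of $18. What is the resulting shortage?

Shortage = 204.75

Equilibrium price would be P* = 37.5, so the ceiling at 18 binds.
At P = 18: D = 373.5 − 9(18) = 211.5, S = -20.25 + 1.5(18) = 6.75.
Shortage = 211.5 − 6.75 = 204.75.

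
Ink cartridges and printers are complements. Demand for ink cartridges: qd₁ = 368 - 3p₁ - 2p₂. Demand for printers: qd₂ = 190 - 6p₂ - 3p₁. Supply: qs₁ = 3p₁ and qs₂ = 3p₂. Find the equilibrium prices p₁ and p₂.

p₁ = 733/12, p₂ = 0.75

Market 1: 368 - 3p₁ - 2p₂ = 3p₁ → 6p₁ + 2p₂ = 368.
Market 2: 9p₂ + 3p₁ = 190.
Eliminating p₂: 9×(1) − 2×(2) gives 48p₁ = 2932, so p₁ = 733/12.
Back-substitute into (2): p₂ = (190 − 3×733/12) / 9 = 0.75.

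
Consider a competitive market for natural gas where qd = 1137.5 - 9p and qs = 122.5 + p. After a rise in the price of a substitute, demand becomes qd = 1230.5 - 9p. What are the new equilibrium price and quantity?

p' = 110.8, q' = 233.3

Original equilibrium: p* = 101.5, q* = 224.
New equilibrium: 1230.5 - 9p = 122.5 + p, so 1108 = 10p and p' = 110.8; q' = 1230.5 − 9(110.8) = 233.3.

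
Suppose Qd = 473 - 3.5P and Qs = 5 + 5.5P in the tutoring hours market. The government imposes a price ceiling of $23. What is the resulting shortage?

Equilibrium price would be P* = 52, so the ceiling at 23 binds.
At P = 23: Qd = 473 − 3.5(23) = 392.5, Qs = 5 + 5.5(23) = 131.5.
Shortage = 392.5 − 131.5 = 261.

Shortage = 261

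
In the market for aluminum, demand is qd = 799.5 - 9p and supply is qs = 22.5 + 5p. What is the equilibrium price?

Set qd = qs: 799.5 - 9p = 22.5 + 5p.
777 = 14p, so p* = 55.5.
q* = 799.5 − 9(55.5) = 300.

p* = 55.5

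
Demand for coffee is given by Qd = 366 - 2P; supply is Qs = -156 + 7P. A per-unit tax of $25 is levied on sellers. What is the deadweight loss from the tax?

Deadweight loss = 4375/9

Pre-tax equilibrium: P* = 58, Q* = 250.
Tax on sellers shifts supply to Qs = -156 + 7(P − 25) = -331 + 7P.
366 - 2P = -331 + 7P gives buyer price Pb = 697/9; sellers receive Ps = 697/9 − 25 = 472/9.
New quantity: Q = 366 − 2(697/9) = 1900/9.
DWL = ½ × 25 × (250 − 1900/9) = 4375/9.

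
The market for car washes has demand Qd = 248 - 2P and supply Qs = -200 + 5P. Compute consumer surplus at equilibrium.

Equilibrium: 248 - 2P = -200 + 5P gives P* = 64, Q* = 120.
Demand choke price (Qd = 0): P = 124.
CS = ½(124 − 64)(120) = 3600.

Consumer surplus = 3600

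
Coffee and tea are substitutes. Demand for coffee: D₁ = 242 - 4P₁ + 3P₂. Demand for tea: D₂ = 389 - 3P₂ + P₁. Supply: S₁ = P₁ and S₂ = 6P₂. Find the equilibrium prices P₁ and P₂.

P₁ = 1115/14, P₂ = 729/14

Market 1: 242 - 4P₁ + 3P₂ = P₁ → 5P₁ - 3P₂ = 242.
Market 2: 9P₂ - P₁ = 389.
Eliminating P₂: 9×(1) + 3×(2) gives 42P₁ = 3345, so P₁ = 1115/14.
Back-substitute into (2): P₂ = (389 + 1×1115/14) / 9 = 729/14.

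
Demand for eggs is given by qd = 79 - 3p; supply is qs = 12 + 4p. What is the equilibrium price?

Set qd = qs: 79 - 3p = 12 + 4p.
67 = 7p, so p* = 67/7.
q* = 79 − 3(67/7) = 352/7.

p* = 67/7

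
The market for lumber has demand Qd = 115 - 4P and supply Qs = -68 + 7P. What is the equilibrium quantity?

Set Qd = Qs: 115 - 4P = -68 + 7P.
183 = 11P, so P* = 183/11.
Q* = 115 − 4(183/11) = 533/11.

Q* = 533/11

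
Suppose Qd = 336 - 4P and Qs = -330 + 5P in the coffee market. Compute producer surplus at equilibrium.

Equilibrium: 336 - 4P = -330 + 5P gives P* = 74, Q* = 40.
Supply starts at P = 66 (where Qs = 0).
PS = ½(74 − 66)(40) = 160.

Producer surplus = 160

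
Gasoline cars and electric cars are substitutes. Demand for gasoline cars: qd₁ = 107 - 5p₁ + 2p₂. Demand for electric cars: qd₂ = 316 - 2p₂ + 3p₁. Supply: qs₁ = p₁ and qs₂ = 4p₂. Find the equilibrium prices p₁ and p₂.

p₁ = 637/15, p₂ = 73.9

Market 1: 107 - 5p₁ + 2p₂ = p₁ → 6p₁ - 2p₂ = 107.
Market 2: 6p₂ - 3p₁ = 316.
Eliminating p₂: 6×(1) + 2×(2) gives 30p₁ = 1274, so p₁ = 637/15.
Back-substitute into (2): p₂ = (316 + 3×637/15) / 6 = 73.9.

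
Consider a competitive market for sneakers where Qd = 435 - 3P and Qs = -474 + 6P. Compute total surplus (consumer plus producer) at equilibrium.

Total surplus = 4356

Equilibrium: 435 - 3P = -474 + 6P gives P* = 101, Q* = 132.
Demand choke price: P = 145; supply starts at P = 79.
CS = ½(145 − 101)(132) = 2904; PS = ½(101 − 79)(132) = 1452.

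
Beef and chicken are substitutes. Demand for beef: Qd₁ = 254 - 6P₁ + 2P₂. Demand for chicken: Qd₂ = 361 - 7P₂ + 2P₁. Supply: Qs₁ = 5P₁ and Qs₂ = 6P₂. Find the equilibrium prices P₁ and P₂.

Market 1: 254 - 6P₁ + 2P₂ = 5P₁ → 11P₁ - 2P₂ = 254.
Market 2: 13P₂ - 2P₁ = 361.
Eliminating P₂: 13×(1) + 2×(2) gives 139P₁ = 4024, so P₁ = 4024/139.
Back-substitute into (2): P₂ = (361 + 2×4024/139) / 13 = 4479/139.

P₁ = 4024/139, P₂ = 4479/139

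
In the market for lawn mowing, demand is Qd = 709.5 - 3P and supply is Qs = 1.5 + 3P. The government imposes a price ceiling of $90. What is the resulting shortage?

Shortage = 168

Equilibrium price would be P* = 118, so the ceiling at 90 binds.
At P = 90: Qd = 709.5 − 3(90) = 439.5, Qs = 1.5 + 3(90) = 271.5.
Shortage = 439.5 − 271.5 = 168.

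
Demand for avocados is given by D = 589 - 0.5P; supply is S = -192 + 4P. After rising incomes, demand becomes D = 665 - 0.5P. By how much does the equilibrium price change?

Original equilibrium: P* = 1562/9, Q* = 4520/9.
New equilibrium: 665 - 0.5P = -192 + 4P, so 857 = 4.5P and P' = 1714/9; Q' = 665 − 0.5(1714/9) = 5128/9.
Change in price: 1714/9 − 1562/9 = 152/9.

ΔP = 152/9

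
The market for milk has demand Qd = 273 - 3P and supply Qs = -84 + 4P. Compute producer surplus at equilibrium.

Equilibrium: 273 - 3P = -84 + 4P gives P* = 51, Q* = 120.
Supply starts at P = 21 (where Qs = 0).
PS = ½(51 − 21)(120) = 1800.

Producer surplus = 1800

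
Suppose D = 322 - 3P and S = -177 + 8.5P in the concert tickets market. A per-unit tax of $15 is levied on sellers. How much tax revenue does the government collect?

Tax revenue = 54705/23

Pre-tax equilibrium: P* = 998/23, Q* = 4412/23.
Tax on sellers shifts supply to S = -177 + 8.5(P − 15) = -304.5 + 8.5P.
322 - 3P = -304.5 + 8.5P gives buyer price Pb = 1253/23; sellers receive Ps = 1253/23 − 15 = 908/23.
New quantity: Q = 322 − 3(1253/23) = 3647/23.
Revenue = 15 × 3647/23 = 54705/23.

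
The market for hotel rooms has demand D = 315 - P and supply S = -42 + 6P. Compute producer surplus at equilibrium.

Equilibrium: 315 - P = -42 + 6P gives P* = 51, Q* = 264.
Supply starts at P = 7 (where S = 0).
PS = ½(51 − 7)(264) = 5808.

Producer surplus = 5808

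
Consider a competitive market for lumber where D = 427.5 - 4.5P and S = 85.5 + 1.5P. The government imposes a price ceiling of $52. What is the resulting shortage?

Shortage = 30

Equilibrium price would be P* = 57, so the ceiling at 52 binds.
At P = 52: D = 427.5 − 4.5(52) = 193.5, S = 85.5 + 1.5(52) = 163.5.
Shortage = 193.5 − 163.5 = 30.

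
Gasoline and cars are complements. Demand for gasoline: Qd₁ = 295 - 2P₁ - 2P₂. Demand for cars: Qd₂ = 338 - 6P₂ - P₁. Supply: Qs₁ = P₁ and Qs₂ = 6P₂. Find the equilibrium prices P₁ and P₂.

P₁ = 1432/17, P₂ = 719/34

Market 1: 295 - 2P₁ - 2P₂ = P₁ → 3P₁ + 2P₂ = 295.
Market 2: 12P₂ + P₁ = 338.
Eliminating P₂: 12×(1) − 2×(2) gives 34P₁ = 2864, so P₁ = 1432/17.
Back-substitute into (2): P₂ = (338 − 1×1432/17) / 12 = 719/34.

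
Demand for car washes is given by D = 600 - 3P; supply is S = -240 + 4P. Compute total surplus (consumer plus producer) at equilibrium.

Total surplus = 16800

Equilibrium: 600 - 3P = -240 + 4P gives P* = 120, Q* = 240.
Demand choke price: P = 200; supply starts at P = 60.
CS = ½(200 − 120)(240) = 9600; PS = ½(120 − 60)(240) = 7200.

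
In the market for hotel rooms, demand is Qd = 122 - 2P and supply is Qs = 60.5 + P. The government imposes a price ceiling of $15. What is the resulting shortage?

Shortage = 16.5

Equilibrium price would be P* = 20.5, so the ceiling at 15 binds.
At P = 15: Qd = 122 − 2(15) = 92, Qs = 60.5 + 1(15) = 75.5.
Shortage = 92 − 75.5 = 16.5.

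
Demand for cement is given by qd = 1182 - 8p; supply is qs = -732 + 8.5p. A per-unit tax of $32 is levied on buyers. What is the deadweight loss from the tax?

Deadweight loss = 69632/33

Pre-tax equilibrium: p* = 116, q* = 254.
Tax on buyers shifts demand to qd = 1182 − 8(p + 32) = 926 - 8p.
926 - 8p = -732 + 8.5p gives seller price ps = 3316/33; buyers pay pb = 3316/33 + 32 = 4372/33.
New quantity: q = 1182 − 8(4372/33) = 4030/33.
DWL = ½ × 32 × (254 − 4030/33) = 69632/33.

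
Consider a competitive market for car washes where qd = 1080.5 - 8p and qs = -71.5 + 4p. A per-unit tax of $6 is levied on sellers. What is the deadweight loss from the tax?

Deadweight loss = 48

Pre-tax equilibrium: p* = 96, q* = 312.5.
Tax on sellers shifts supply to qs = -71.5 + 4(p − 6) = -95.5 + 4p.
1080.5 - 8p = -95.5 + 4p gives buyer price pb = 98; sellers receive ps = 98 − 6 = 92.
New quantity: q = 1080.5 − 8(98) = 296.5.
DWL = ½ × 6 × (312.5 − 296.5) = 48.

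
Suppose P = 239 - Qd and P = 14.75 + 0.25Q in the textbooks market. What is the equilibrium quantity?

Q* = 179.4

Set the two price expressions equal: 239 - Q = 14.75 + 0.25Q.
224.25 = 1.25Q, so Q* = 179.4.
P* = 239 − (1)(179.4) = 59.6.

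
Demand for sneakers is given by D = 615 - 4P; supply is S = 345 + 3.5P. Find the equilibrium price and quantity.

Set D = S: 615 - 4P = 345 + 3.5P.
270 = 7.5P, so P* = 36.
Q* = 615 − 4(36) = 471.

P* = 36, Q* = 471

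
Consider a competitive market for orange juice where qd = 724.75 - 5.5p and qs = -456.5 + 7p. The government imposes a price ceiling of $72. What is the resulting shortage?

Shortage = 281.25

Equilibrium price would be p* = 94.5, so the ceiling at 72 binds.
At p = 72: qd = 724.75 − 5.5(72) = 328.75, qs = -456.5 + 7(72) = 47.5.
Shortage = 328.75 − 47.5 = 281.25.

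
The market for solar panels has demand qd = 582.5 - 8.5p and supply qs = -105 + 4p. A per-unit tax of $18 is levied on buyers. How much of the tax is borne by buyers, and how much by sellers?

Buyers bear $5.76, sellers bear $12.24

Pre-tax equilibrium: p* = 55, q* = 115.
Tax on buyers shifts demand to qd = 582.5 − 8.5(p + 18) = 429.5 - 8.5p.
429.5 - 8.5p = -105 + 4p gives seller price ps = 42.76; buyers pay pb = 42.76 + 18 = 60.76.
New quantity: q = 582.5 − 8.5(60.76) = 66.04.
Buyer burden = 60.76 − 55 = 5.76; seller burden = 55 − 42.76 = 12.24.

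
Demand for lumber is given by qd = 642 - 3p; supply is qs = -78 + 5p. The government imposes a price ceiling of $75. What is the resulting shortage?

Shortage = 120

Equilibrium price would be p* = 90, so the ceiling at 75 binds.
At p = 75: qd = 642 − 3(75) = 417, qs = -78 + 5(75) = 297.
Shortage = 417 − 297 = 120.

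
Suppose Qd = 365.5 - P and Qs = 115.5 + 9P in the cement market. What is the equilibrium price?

P* = 25

Set Qd = Qs: 365.5 - P = 115.5 + 9P.
250 = 10P, so P* = 25.
Q* = 365.5 − 1(25) = 340.5.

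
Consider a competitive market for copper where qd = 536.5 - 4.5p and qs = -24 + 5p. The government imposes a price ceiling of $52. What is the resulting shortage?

Shortage = 66.5

Equilibrium price would be p* = 59, so the ceiling at 52 binds.
At p = 52: qd = 536.5 − 4.5(52) = 302.5, qs = -24 + 5(52) = 236.
Shortage = 302.5 − 236 = 66.5.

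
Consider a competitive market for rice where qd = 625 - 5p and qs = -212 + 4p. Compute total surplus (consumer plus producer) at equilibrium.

Total surplus = 5760

Equilibrium: 625 - 5p = -212 + 4p gives p* = 93, q* = 160.
Demand choke price: p = 125; supply starts at p = 53.
CS = ½(125 − 93)(160) = 2560; PS = ½(93 − 53)(160) = 3200.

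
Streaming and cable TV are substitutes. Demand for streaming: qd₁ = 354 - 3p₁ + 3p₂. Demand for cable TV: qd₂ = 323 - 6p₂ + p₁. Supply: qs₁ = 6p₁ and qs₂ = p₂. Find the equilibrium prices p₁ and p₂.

Market 1: 354 - 3p₁ + 3p₂ = 6p₁ → 9p₁ - 3p₂ = 354.
Market 2: 7p₂ - p₁ = 323.
Eliminating p₂: 7×(1) + 3×(2) gives 60p₁ = 3447, so p₁ = 57.45.
Back-substitute into (2): p₂ = (323 + 1×57.45) / 7 = 54.35.

p₁ = 57.45, p₂ = 54.35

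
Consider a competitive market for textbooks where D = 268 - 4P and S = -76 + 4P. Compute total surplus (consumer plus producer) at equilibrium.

Total surplus = 2304

Equilibrium: 268 - 4P = -76 + 4P gives P* = 43, Q* = 96.
Demand choke price: P = 67; supply starts at P = 19.
CS = ½(67 − 43)(96) = 1152; PS = ½(43 − 19)(96) = 1152.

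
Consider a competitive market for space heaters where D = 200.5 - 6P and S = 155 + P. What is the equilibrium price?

P* = 6.5

Set D = S: 200.5 - 6P = 155 + P.
45.5 = 7P, so P* = 6.5.
Q* = 200.5 − 6(6.5) = 161.5.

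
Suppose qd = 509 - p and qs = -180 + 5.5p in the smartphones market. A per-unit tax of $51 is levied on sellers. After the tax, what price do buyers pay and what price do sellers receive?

Pre-tax equilibrium: p* = 106, q* = 403.
Tax on sellers shifts supply to qs = -180 + 5.5(p − 51) = -460.5 + 5.5p.
509 - p = -460.5 + 5.5p gives buyer price pb = 1939/13; sellers receive ps = 1939/13 − 51 = 1276/13.
New quantity: q = 509 − 1(1939/13) = 4678/13.

Buyers pay 1939/13, sellers receive 1276/13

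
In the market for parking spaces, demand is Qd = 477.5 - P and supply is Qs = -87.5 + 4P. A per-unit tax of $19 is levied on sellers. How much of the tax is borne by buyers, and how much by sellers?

Buyers bear $15.2, sellers bear $3.8

Pre-tax equilibrium: P* = 113, Q* = 364.5.
Tax on sellers shifts supply to Qs = -87.5 + 4(P − 19) = -163.5 + 4P.
477.5 - P = -163.5 + 4P gives buyer price Pb = 128.2; sellers receive Ps = 128.2 − 19 = 109.2.
New quantity: Q = 477.5 − 1(128.2) = 349.3.
Buyer burden = 128.2 − 113 = 15.2; seller burden = 113 − 109.2 = 3.8.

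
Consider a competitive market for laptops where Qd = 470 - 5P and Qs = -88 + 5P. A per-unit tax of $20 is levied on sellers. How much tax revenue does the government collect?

Tax revenue = 2820

Pre-tax equilibrium: P* = 55.8, Q* = 191.
Tax on sellers shifts supply to Qs = -88 + 5(P − 20) = -188 + 5P.
470 - 5P = -188 + 5P gives buyer price Pb = 65.8; sellers receive Ps = 65.8 − 20 = 45.8.
New quantity: Q = 470 − 5(65.8) = 141.
Revenue = 20 × 141 = 2820.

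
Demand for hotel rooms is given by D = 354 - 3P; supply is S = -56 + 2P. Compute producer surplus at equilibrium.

Equilibrium: 354 - 3P = -56 + 2P gives P* = 82, Q* = 108.
Supply starts at P = 28 (where S = 0).
PS = ½(82 − 28)(108) = 2916.

Producer surplus = 2916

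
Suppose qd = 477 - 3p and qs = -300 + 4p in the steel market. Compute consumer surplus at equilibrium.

Consumer surplus = 3456

Equilibrium: 477 - 3p = -300 + 4p gives p* = 111, q* = 144.
Demand choke price (qd = 0): p = 159.
CS = ½(159 − 111)(144) = 3456.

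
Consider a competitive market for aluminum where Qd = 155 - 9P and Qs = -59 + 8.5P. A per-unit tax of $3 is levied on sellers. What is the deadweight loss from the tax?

Deadweight loss = 1377/70

Pre-tax equilibrium: P* = 428/35, Q* = 1573/35.
Tax on sellers shifts supply to Qs = -59 + 8.5(P − 3) = -84.5 + 8.5P.
155 - 9P = -84.5 + 8.5P gives buyer price Pb = 479/35; sellers receive Ps = 479/35 − 3 = 374/35.
New quantity: Q = 155 − 9(479/35) = 1114/35.
DWL = ½ × 3 × (1573/35 − 1114/35) = 1377/70.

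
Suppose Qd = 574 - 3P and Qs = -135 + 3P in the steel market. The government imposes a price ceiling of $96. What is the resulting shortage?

Equilibrium price would be P* = 709/6, so the ceiling at 96 binds.
At P = 96: Qd = 574 − 3(96) = 286, Qs = -135 + 3(96) = 153.
Shortage = 286 − 153 = 133.

Shortage = 133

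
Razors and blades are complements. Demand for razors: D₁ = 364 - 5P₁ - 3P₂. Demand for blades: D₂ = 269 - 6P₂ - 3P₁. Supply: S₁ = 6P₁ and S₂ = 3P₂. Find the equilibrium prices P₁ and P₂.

P₁ = 823/30, P₂ = 1867/90

Market 1: 364 - 5P₁ - 3P₂ = 6P₁ → 11P₁ + 3P₂ = 364.
Market 2: 9P₂ + 3P₁ = 269.
Eliminating P₂: 9×(1) − 3×(2) gives 90P₁ = 2469, so P₁ = 823/30.
Back-substitute into (2): P₂ = (269 − 3×823/30) / 9 = 1867/90.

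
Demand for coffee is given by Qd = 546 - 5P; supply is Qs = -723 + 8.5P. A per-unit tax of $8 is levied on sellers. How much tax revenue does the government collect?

Tax revenue = 10976/27

Pre-tax equilibrium: P* = 94, Q* = 76.
Tax on sellers shifts supply to Qs = -723 + 8.5(P − 8) = -791 + 8.5P.
546 - 5P = -791 + 8.5P gives buyer price Pb = 2674/27; sellers receive Ps = 2674/27 − 8 = 2458/27.
New quantity: Q = 546 − 5(2674/27) = 1372/27.
Revenue = 8 × 1372/27 = 10976/27.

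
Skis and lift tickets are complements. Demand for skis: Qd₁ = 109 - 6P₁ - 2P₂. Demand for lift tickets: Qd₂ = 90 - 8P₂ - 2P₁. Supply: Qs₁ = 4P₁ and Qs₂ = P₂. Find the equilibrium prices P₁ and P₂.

Market 1: 109 - 6P₁ - 2P₂ = 4P₁ → 10P₁ + 2P₂ = 109.
Market 2: 9P₂ + 2P₁ = 90.
Eliminating P₂: 9×(1) − 2×(2) gives 86P₁ = 801, so P₁ = 801/86.
Back-substitute into (2): P₂ = (90 − 2×801/86) / 9 = 341/43.

P₁ = 801/86, P₂ = 341/43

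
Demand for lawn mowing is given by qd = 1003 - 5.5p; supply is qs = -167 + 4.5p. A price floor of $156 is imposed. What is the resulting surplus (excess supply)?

Surplus = 390

Equilibrium price would be p* = 117, so the floor at 156 binds.
At p = 156: qd = 145, qs = 535.
Surplus = 535 − 145 = 390.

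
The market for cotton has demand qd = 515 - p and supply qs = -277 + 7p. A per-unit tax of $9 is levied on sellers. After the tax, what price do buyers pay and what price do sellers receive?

Pre-tax equilibrium: p* = 99, q* = 416.
Tax on sellers shifts supply to qs = -277 + 7(p − 9) = -340 + 7p.
515 - p = -340 + 7p gives buyer price pb = 106.875; sellers receive ps = 106.875 − 9 = 97.875.
New quantity: q = 515 − 1(106.875) = 408.125.

Buyers pay $106.875, sellers receive $97.875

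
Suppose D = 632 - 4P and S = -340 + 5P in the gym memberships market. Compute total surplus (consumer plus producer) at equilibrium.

Equilibrium: 632 - 4P = -340 + 5P gives P* = 108, Q* = 200.
Demand choke price: P = 158; supply starts at P = 68.
CS = ½(158 − 108)(200) = 5000; PS = ½(108 − 68)(200) = 4000.

Total surplus = 9000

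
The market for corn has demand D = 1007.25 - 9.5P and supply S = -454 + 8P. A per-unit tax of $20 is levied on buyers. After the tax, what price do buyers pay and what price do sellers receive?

Pre-tax equilibrium: P* = 83.5, Q* = 214.
Tax on buyers shifts demand to D = 1007.25 − 9.5(P + 20) = 817.25 - 9.5P.
817.25 - 9.5P = -454 + 8P gives seller price Ps = 1017/14; buyers pay Pb = 1017/14 + 20 = 1297/14.
New quantity: Q = 1007.25 − 9.5(1297/14) = 890/7.

Buyers pay 1297/14, sellers receive 1017/14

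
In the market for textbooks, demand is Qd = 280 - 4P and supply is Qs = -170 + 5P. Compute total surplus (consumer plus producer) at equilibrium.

Equilibrium: 280 - 4P = -170 + 5P gives P* = 50, Q* = 80.
Demand choke price: P = 70; supply starts at P = 34.
CS = ½(70 − 50)(80) = 800; PS = ½(50 − 34)(80) = 640.

Total surplus = 1440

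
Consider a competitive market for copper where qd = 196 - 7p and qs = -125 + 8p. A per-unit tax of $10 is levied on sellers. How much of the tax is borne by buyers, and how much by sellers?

Pre-tax equilibrium: p* = 21.4, q* = 46.2.
Tax on sellers shifts supply to qs = -125 + 8(p − 10) = -205 + 8p.
196 - 7p = -205 + 8p gives buyer price pb = 401/15; sellers receive ps = 401/15 − 10 = 251/15.
New quantity: q = 196 − 7(401/15) = 133/15.
Buyer burden = 401/15 − 21.4 = 16/3; seller burden = 21.4 − 251/15 = 14/3.

Buyers bear 16/3, sellers bear 14/3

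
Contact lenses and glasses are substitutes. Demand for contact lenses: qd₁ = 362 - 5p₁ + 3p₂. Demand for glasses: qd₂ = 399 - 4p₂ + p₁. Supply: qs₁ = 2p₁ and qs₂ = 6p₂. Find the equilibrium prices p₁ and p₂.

p₁ = 4817/67, p₂ = 3155/67

Market 1: 362 - 5p₁ + 3p₂ = 2p₁ → 7p₁ - 3p₂ = 362.
Market 2: 10p₂ - p₁ = 399.
Eliminating p₂: 10×(1) + 3×(2) gives 67p₁ = 4817, so p₁ = 4817/67.
Back-substitute into (2): p₂ = (399 + 1×4817/67) / 10 = 3155/67.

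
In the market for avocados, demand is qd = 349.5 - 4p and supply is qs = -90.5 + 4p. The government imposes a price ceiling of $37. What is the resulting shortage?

Shortage = 144

Equilibrium price would be p* = 55, so the ceiling at 37 binds.
At p = 37: qd = 349.5 − 4(37) = 201.5, qs = -90.5 + 4(37) = 57.5.
Shortage = 201.5 − 57.5 = 144.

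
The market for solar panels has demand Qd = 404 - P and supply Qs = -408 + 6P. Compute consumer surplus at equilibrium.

Consumer surplus = 41472

Equilibrium: 404 - P = -408 + 6P gives P* = 116, Q* = 288.
Demand choke price (Qd = 0): P = 404.
CS = ½(404 − 116)(288) = 41472.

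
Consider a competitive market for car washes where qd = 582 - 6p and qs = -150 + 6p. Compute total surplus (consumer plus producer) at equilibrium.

Total surplus = 7776

Equilibrium: 582 - 6p = -150 + 6p gives p* = 61, q* = 216.
Demand choke price: p = 97; supply starts at p = 25.
CS = ½(97 − 61)(216) = 3888; PS = ½(61 − 25)(216) = 3888.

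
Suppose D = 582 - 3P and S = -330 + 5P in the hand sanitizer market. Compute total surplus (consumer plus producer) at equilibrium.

Total surplus = 15360

Equilibrium: 582 - 3P = -330 + 5P gives P* = 114, Q* = 240.
Demand choke price: P = 194; supply starts at P = 66.
CS = ½(194 − 114)(240) = 9600; PS = ½(114 − 66)(240) = 5760.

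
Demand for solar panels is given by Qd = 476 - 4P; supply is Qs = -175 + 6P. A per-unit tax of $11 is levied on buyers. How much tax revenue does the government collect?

Tax revenue = 2081.2

Pre-tax equilibrium: P* = 65.1, Q* = 215.6.
Tax on buyers shifts demand to Qd = 476 − 4(P + 11) = 432 - 4P.
432 - 4P = -175 + 6P gives seller price Ps = 60.7; buyers pay Pb = 60.7 + 11 = 71.7.
New quantity: Q = 476 − 4(71.7) = 189.2.
Revenue = 11 × 189.2 = 2081.2.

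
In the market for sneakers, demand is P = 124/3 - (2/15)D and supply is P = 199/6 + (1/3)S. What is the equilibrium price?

Set the two price expressions equal: 124/3 - (2/15)Q = 199/6 + (1/3)Q.
49/6 = (7/15)Q, so Q* = 17.5.
P* = 124/3 − (2/15)(17.5) = 39.

P* = 39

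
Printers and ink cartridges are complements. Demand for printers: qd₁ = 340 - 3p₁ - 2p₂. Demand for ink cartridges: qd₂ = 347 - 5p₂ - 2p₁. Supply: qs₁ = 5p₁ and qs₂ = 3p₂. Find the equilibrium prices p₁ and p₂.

p₁ = 1013/30, p₂ = 524/15

Market 1: 340 - 3p₁ - 2p₂ = 5p₁ → 8p₁ + 2p₂ = 340.
Market 2: 8p₂ + 2p₁ = 347.
Eliminating p₂: 8×(1) − 2×(2) gives 60p₁ = 2026, so p₁ = 1013/30.
Back-substitute into (2): p₂ = (347 − 2×1013/30) / 8 = 524/15.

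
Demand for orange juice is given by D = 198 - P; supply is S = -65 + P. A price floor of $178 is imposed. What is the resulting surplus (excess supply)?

Equilibrium price would be P* = 131.5, so the floor at 178 binds.
At P = 178: D = 20, S = 113.
Surplus = 113 − 20 = 93.

Surplus = 93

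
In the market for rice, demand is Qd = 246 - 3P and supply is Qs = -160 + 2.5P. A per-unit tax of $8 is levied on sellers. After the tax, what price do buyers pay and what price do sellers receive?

Buyers pay 852/11, sellers receive 764/11

Pre-tax equilibrium: P* = 812/11, Q* = 270/11.
Tax on sellers shifts supply to Qs = -160 + 2.5(P − 8) = -180 + 2.5P.
246 - 3P = -180 + 2.5P gives buyer price Pb = 852/11; sellers receive Ps = 852/11 − 8 = 764/11.
New quantity: Q = 246 − 3(852/11) = 150/11.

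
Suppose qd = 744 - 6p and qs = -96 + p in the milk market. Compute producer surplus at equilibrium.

Equilibrium: 744 - 6p = -96 + p gives p* = 120, q* = 24.
Supply starts at p = 96 (where qs = 0).
PS = ½(120 − 96)(24) = 288.

Producer surplus = 288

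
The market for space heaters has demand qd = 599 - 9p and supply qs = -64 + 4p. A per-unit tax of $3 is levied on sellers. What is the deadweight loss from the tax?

Deadweight loss = 162/13

Pre-tax equilibrium: p* = 51, q* = 140.
Tax on sellers shifts supply to qs = -64 + 4(p − 3) = -76 + 4p.
599 - 9p = -76 + 4p gives buyer price pb = 675/13; sellers receive ps = 675/13 − 3 = 636/13.
New quantity: q = 599 − 9(675/13) = 1712/13.
DWL = ½ × 3 × (140 − 1712/13) = 162/13.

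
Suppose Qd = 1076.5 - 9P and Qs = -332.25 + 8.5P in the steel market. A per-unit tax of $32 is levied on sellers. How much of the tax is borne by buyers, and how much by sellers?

Buyers bear 544/35, sellers bear 576/35

Pre-tax equilibrium: P* = 80.5, Q* = 352.
Tax on sellers shifts supply to Qs = -332.25 + 8.5(P − 32) = -604.25 + 8.5P.
1076.5 - 9P = -604.25 + 8.5P gives buyer price Pb = 6723/70; sellers receive Ps = 6723/70 − 32 = 4483/70.
New quantity: Q = 1076.5 − 9(6723/70) = 7424/35.
Buyer burden = 6723/70 − 80.5 = 544/35; seller burden = 80.5 − 4483/70 = 576/35.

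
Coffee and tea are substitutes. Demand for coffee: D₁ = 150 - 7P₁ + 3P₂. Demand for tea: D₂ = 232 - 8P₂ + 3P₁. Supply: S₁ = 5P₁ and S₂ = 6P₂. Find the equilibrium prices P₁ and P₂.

Market 1: 150 - 7P₁ + 3P₂ = 5P₁ → 12P₁ - 3P₂ = 150.
Market 2: 14P₂ - 3P₁ = 232.
Eliminating P₂: 14×(1) + 3×(2) gives 159P₁ = 2796, so P₁ = 932/53.
Back-substitute into (2): P₂ = (232 + 3×932/53) / 14 = 1078/53.

P₁ = 932/53, P₂ = 1078/53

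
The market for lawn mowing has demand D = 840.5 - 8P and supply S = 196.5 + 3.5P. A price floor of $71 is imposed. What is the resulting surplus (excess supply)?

Surplus = 172.5

Equilibrium price would be P* = 56, so the floor at 71 binds.
At P = 71: D = 272.5, S = 445.
Surplus = 445 − 272.5 = 172.5.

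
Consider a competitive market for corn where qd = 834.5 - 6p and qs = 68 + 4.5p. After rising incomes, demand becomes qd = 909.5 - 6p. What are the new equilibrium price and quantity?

Original equilibrium: p* = 73, q* = 396.5.
New equilibrium: 909.5 - 6p = 68 + 4.5p, so 841.5 = 10.5p and p' = 561/7; q' = 909.5 − 6(561/7) = 6001/14.

p' = 561/7, q' = 6001/14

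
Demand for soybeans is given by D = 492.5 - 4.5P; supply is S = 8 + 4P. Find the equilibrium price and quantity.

Set D = S: 492.5 - 4.5P = 8 + 4P.
484.5 = 8.5P, so P* = 57.
Q* = 492.5 − 4.5(57) = 236.

P* = 57, Q* = 236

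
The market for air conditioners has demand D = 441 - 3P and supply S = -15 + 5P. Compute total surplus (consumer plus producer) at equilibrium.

Equilibrium: 441 - 3P = -15 + 5P gives P* = 57, Q* = 270.
Demand choke price: P = 147; supply starts at P = 3.
CS = ½(147 − 57)(270) = 12150; PS = ½(57 − 3)(270) = 7290.

Total surplus = 19440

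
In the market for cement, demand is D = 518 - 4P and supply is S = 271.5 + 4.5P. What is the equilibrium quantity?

Q* = 402

Set D = S: 518 - 4P = 271.5 + 4.5P.
246.5 = 8.5P, so P* = 29.
Q* = 518 − 4(29) = 402.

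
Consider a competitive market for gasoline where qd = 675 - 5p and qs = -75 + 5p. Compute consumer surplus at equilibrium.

Consumer surplus = 9000

Equilibrium: 675 - 5p = -75 + 5p gives p* = 75, q* = 300.
Demand choke price (qd = 0): p = 135.
CS = ½(135 − 75)(300) = 9000.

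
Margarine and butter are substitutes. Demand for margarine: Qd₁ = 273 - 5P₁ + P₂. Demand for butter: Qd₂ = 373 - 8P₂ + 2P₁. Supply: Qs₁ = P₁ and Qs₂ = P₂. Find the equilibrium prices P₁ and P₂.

P₁ = 1415/26, P₂ = 696/13

Market 1: 273 - 5P₁ + P₂ = P₁ → 6P₁ - P₂ = 273.
Market 2: 9P₂ - 2P₁ = 373.
Eliminating P₂: 9×(1) + 1×(2) gives 52P₁ = 2830, so P₁ = 1415/26.
Back-substitute into (2): P₂ = (373 + 2×1415/26) / 9 = 696/13.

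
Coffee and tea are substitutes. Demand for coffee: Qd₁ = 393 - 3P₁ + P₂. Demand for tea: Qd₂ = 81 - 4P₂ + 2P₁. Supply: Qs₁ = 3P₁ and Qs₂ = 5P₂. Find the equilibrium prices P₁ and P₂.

Market 1: 393 - 3P₁ + P₂ = 3P₁ → 6P₁ - P₂ = 393.
Market 2: 9P₂ - 2P₁ = 81.
Eliminating P₂: 9×(1) + 1×(2) gives 52P₁ = 3618, so P₁ = 1809/26.
Back-substitute into (2): P₂ = (81 + 2×1809/26) / 9 = 318/13.

P₁ = 1809/26, P₂ = 318/13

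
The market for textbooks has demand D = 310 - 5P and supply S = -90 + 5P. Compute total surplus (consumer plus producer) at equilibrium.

Equilibrium: 310 - 5P = -90 + 5P gives P* = 40, Q* = 110.
Demand choke price: P = 62; supply starts at P = 18.
CS = ½(62 − 40)(110) = 1210; PS = ½(40 − 18)(110) = 1210.

Total surplus = 2420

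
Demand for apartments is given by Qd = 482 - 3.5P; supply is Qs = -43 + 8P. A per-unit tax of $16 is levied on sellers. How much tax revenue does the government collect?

Tax revenue = 104240/23

Pre-tax equilibrium: P* = 1050/23, Q* = 7411/23.
Tax on sellers shifts supply to Qs = -43 + 8(P − 16) = -171 + 8P.
482 - 3.5P = -171 + 8P gives buyer price Pb = 1306/23; sellers receive Ps = 1306/23 − 16 = 938/23.
New quantity: Q = 482 − 3.5(1306/23) = 6515/23.
Revenue = 16 × 6515/23 = 104240/23.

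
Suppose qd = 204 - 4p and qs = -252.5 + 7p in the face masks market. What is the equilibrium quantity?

Set qd = qs: 204 - 4p = -252.5 + 7p.
456.5 = 11p, so p* = 41.5.
q* = 204 − 4(41.5) = 38.

q* = 38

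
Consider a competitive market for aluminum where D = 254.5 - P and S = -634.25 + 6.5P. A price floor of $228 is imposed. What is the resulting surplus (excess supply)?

Equilibrium price would be P* = 118.5, so the floor at 228 binds.
At P = 228: D = 26.5, S = 847.75.
Surplus = 847.75 − 26.5 = 821.25.

Surplus = 821.25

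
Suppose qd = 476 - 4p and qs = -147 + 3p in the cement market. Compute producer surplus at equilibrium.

Producer surplus = 2400

Equilibrium: 476 - 4p = -147 + 3p gives p* = 89, q* = 120.
Supply starts at p = 49 (where qs = 0).
PS = ½(89 − 49)(120) = 2400.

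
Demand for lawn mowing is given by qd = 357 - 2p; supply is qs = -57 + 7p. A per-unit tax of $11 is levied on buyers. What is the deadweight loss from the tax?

Pre-tax equilibrium: p* = 46, q* = 265.
Tax on buyers shifts demand to qd = 357 − 2(p + 11) = 335 - 2p.
335 - 2p = -57 + 7p gives seller price ps = 392/9; buyers pay pb = 392/9 + 11 = 491/9.
New quantity: q = 357 − 2(491/9) = 2231/9.
DWL = ½ × 11 × (265 − 2231/9) = 847/9.

Deadweight loss = 847/9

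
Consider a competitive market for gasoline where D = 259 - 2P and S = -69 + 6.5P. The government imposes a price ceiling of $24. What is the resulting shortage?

Equilibrium price would be P* = 656/17, so the ceiling at 24 binds.
At P = 24: D = 259 − 2(24) = 211, S = -69 + 6.5(24) = 87.
Shortage = 211 − 87 = 124.

Shortage = 124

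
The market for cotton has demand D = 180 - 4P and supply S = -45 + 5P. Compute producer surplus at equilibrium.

Equilibrium: 180 - 4P = -45 + 5P gives P* = 25, Q* = 80.
Supply starts at P = 9 (where S = 0).
PS = ½(25 − 9)(80) = 640.

Producer surplus = 640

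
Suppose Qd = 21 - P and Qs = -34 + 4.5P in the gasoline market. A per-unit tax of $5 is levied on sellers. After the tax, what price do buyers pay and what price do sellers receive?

Buyers pay 155/11, sellers receive 100/11

Pre-tax equilibrium: P* = 10, Q* = 11.
Tax on sellers shifts supply to Qs = -34 + 4.5(P − 5) = -56.5 + 4.5P.
21 - P = -56.5 + 4.5P gives buyer price Pb = 155/11; sellers receive Ps = 155/11 − 5 = 100/11.
New quantity: Q = 21 − 1(155/11) = 76/11.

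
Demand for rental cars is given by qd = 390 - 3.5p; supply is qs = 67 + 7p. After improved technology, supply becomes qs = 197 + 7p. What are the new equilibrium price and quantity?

Original equilibrium: p* = 646/21, q* = 847/3.
New equilibrium: 390 - 3.5p = 197 + 7p, so 193 = 10.5p and p' = 386/21; q' = 390 − 3.5(386/21) = 977/3.

p' = 386/21, q' = 977/3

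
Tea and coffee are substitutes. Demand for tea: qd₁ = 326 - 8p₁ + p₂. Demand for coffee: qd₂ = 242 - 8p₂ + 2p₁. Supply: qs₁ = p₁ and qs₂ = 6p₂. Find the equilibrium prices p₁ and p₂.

p₁ = 2403/62, p₂ = 1415/62

Market 1: 326 - 8p₁ + p₂ = p₁ → 9p₁ - p₂ = 326.
Market 2: 14p₂ - 2p₁ = 242.
Eliminating p₂: 14×(1) + 1×(2) gives 124p₁ = 4806, so p₁ = 2403/62.
Back-substitute into (2): p₂ = (242 + 2×2403/62) / 14 = 1415/62.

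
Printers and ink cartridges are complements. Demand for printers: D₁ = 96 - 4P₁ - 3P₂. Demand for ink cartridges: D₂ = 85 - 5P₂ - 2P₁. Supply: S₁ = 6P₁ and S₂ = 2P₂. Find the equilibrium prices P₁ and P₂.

Market 1: 96 - 4P₁ - 3P₂ = 6P₁ → 10P₁ + 3P₂ = 96.
Market 2: 7P₂ + 2P₁ = 85.
Eliminating P₂: 7×(1) − 3×(2) gives 64P₁ = 417, so P₁ = 6.515625.
Back-substitute into (2): P₂ = (85 − 2×6.515625) / 7 = 10.28125.

P₁ = 6.515625, P₂ = 10.28125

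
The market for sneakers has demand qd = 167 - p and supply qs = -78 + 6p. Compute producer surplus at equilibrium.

Equilibrium: 167 - p = -78 + 6p gives p* = 35, q* = 132.
Supply starts at p = 13 (where qs = 0).
PS = ½(35 − 13)(132) = 1452.

Producer surplus = 1452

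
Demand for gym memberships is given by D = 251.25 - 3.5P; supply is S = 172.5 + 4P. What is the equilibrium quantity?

Set D = S: 251.25 - 3.5P = 172.5 + 4P.
78.75 = 7.5P, so P* = 10.5.
Q* = 251.25 − 3.5(10.5) = 214.5.

Q* = 214.5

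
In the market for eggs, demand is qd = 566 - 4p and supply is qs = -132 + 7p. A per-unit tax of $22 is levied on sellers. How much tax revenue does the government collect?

Pre-tax equilibrium: p* = 698/11, q* = 3434/11.
Tax on sellers shifts supply to qs = -132 + 7(p − 22) = -286 + 7p.
566 - 4p = -286 + 7p gives buyer price pb = 852/11; sellers receive ps = 852/11 − 22 = 610/11.
New quantity: q = 566 − 4(852/11) = 2818/11.
Revenue = 22 × 2818/11 = 5636.

Tax revenue = 5636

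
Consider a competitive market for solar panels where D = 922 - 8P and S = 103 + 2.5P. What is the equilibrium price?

P* = 78

Set D = S: 922 - 8P = 103 + 2.5P.
819 = 10.5P, so P* = 78.
Q* = 922 − 8(78) = 298.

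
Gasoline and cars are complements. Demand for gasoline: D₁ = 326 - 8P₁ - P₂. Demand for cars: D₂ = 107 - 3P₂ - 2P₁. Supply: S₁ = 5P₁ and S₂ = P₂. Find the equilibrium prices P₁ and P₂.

P₁ = 23.94, P₂ = 14.78

Market 1: 326 - 8P₁ - P₂ = 5P₁ → 13P₁ + P₂ = 326.
Market 2: 4P₂ + 2P₁ = 107.
Eliminating P₂: 4×(1) − 1×(2) gives 50P₁ = 1197, so P₁ = 23.94.
Back-substitute into (2): P₂ = (107 − 2×23.94) / 4 = 14.78.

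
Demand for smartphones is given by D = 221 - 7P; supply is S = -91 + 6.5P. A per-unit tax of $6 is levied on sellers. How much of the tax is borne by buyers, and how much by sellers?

Pre-tax equilibrium: P* = 208/9, Q* = 533/9.
Tax on sellers shifts supply to S = -91 + 6.5(P − 6) = -130 + 6.5P.
221 - 7P = -130 + 6.5P gives buyer price Pb = 26; sellers receive Ps = 26 − 6 = 20.
New quantity: Q = 221 − 7(26) = 39.
Buyer burden = 26 − 208/9 = 26/9; seller burden = 208/9 − 20 = 28/9.

Buyers bear 26/9, sellers bear 28/9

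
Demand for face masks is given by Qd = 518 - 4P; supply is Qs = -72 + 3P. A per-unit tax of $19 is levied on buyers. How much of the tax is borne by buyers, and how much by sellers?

Buyers bear 57/7, sellers bear 76/7

Pre-tax equilibrium: P* = 590/7, Q* = 1266/7.
Tax on buyers shifts demand to Qd = 518 − 4(P + 19) = 442 - 4P.
442 - 4P = -72 + 3P gives seller price Ps = 514/7; buyers pay Pb = 514/7 + 19 = 647/7.
New quantity: Q = 518 − 4(647/7) = 1038/7.
Buyer burden = 647/7 − 590/7 = 57/7; seller burden = 590/7 − 514/7 = 76/7.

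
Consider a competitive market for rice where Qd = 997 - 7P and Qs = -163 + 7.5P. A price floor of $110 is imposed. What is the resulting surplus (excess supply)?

Equilibrium price would be P* = 80, so the floor at 110 binds.
At P = 110: Qd = 227, Qs = 662.
Surplus = 662 − 227 = 435.

Surplus = 435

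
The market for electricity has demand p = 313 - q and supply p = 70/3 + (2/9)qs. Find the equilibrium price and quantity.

Set the two price expressions equal: 313 - q = 70/3 + (2/9)q.
869/3 = (11/9)q, so q* = 237.
p* = 313 − (1)(237) = 76.

p* = 76, q* = 237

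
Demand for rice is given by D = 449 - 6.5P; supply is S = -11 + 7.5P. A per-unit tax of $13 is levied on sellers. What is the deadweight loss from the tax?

Deadweight loss = 32955/112

Pre-tax equilibrium: P* = 230/7, Q* = 1648/7.
Tax on sellers shifts supply to S = -11 + 7.5(P − 13) = -108.5 + 7.5P.
449 - 6.5P = -108.5 + 7.5P gives buyer price Pb = 1115/28; sellers receive Ps = 1115/28 − 13 = 751/28.
New quantity: Q = 449 − 6.5(1115/28) = 10649/56.
DWL = ½ × 13 × (1648/7 − 10649/56) = 32955/112.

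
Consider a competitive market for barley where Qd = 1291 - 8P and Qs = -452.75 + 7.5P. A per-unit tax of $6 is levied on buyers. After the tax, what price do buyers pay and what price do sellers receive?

Pre-tax equilibrium: P* = 112.5, Q* = 391.
Tax on buyers shifts demand to Qd = 1291 − 8(P + 6) = 1243 - 8P.
1243 - 8P = -452.75 + 7.5P gives seller price Ps = 6783/62; buyers pay Pb = 6783/62 + 6 = 7155/62.
New quantity: Q = 1291 − 8(7155/62) = 11401/31.

Buyers pay 7155/62, sellers receive 6783/62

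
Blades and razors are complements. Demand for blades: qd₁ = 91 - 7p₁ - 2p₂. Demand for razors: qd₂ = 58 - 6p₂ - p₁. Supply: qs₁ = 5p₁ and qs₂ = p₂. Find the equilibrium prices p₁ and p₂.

Market 1: 91 - 7p₁ - 2p₂ = 5p₁ → 12p₁ + 2p₂ = 91.
Market 2: 7p₂ + p₁ = 58.
Eliminating p₂: 7×(1) − 2×(2) gives 82p₁ = 521, so p₁ = 521/82.
Back-substitute into (2): p₂ = (58 − 1×521/82) / 7 = 605/82.

p₁ = 521/82, p₂ = 605/82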